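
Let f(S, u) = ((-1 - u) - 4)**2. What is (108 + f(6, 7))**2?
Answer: 63504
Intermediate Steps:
f(S, u) = (-5 - u)**2
(108 + f(6, 7))**2 = (108 + (5 + 7)**2)**2 = (108 + 12**2)**2 = (108 + 144)**2 = 252**2 = 63504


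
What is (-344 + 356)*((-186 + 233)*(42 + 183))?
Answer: 126900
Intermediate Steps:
(-344 + 356)*((-186 + 233)*(42 + 183)) = 12*(47*225) = 12*10575 = 126900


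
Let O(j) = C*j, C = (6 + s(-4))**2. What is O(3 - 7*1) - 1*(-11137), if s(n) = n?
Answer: 11121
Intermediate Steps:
C = 4 (C = (6 - 4)**2 = 2**2 = 4)
O(j) = 4*j
O(3 - 7*1) - 1*(-11137) = 4*(3 - 7*1) - 1*(-11137) = 4*(3 - 7) + 11137 = 4*(-4) + 11137 = -16 + 11137 = 11121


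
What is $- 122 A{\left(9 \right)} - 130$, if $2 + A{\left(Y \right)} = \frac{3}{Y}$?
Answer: $\frac{220}{3} \approx 73.333$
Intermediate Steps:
$A{\left(Y \right)} = -2 + \frac{3}{Y}$
$- 122 A{\left(9 \right)} - 130 = - 122 \left(-2 + \frac{3}{9}\right) - 130 = - 122 \left(-2 + 3 \cdot \frac{1}{9}\right) - 130 = - 122 \left(-2 + \frac{1}{3}\right) - 130 = \left(-122\right) \left(- \frac{5}{3}\right) - 130 = \frac{610}{3} - 130 = \frac{220}{3}$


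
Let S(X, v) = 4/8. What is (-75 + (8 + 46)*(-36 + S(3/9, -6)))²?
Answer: 3968064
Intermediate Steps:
S(X, v) = ½ (S(X, v) = 4*(⅛) = ½)
(-75 + (8 + 46)*(-36 + S(3/9, -6)))² = (-75 + (8 + 46)*(-36 + ½))² = (-75 + 54*(-71/2))² = (-75 - 1917)² = (-1992)² = 3968064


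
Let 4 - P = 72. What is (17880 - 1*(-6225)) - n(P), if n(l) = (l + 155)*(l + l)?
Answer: 35937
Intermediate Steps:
P = -68 (P = 4 - 1*72 = 4 - 72 = -68)
n(l) = 2*l*(155 + l) (n(l) = (155 + l)*(2*l) = 2*l*(155 + l))
(17880 - 1*(-6225)) - n(P) = (17880 - 1*(-6225)) - 2*(-68)*(155 - 68) = (17880 + 6225) - 2*(-68)*87 = 24105 - 1*(-11832) = 24105 + 11832 = 35937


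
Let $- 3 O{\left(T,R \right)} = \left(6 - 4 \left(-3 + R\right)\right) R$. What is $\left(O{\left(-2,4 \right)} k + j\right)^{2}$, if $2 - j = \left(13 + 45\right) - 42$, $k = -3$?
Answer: $36$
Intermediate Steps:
$O{\left(T,R \right)} = - \frac{R \left(18 - 4 R\right)}{3}$ ($O{\left(T,R \right)} = - \frac{\left(6 - 4 \left(-3 + R\right)\right) R}{3} = - \frac{\left(6 - \left(-12 + 4 R\right)\right) R}{3} = - \frac{\left(18 - 4 R\right) R}{3} = - \frac{R \left(18 - 4 R\right)}{3}$)
$j = -14$ ($j = 2 - \left(\left(13 + 45\right) - 42\right) = 2 - \left(58 - 42\right) = 2 - 16 = -14$)
$\left(O{\left(-2,4 \right)} k + j\right)^{2} = \left(\frac{2}{3} \cdot 4 \left(-9 + 2 \cdot 4\right) \left(-3\right) - 14\right)^{2} = \left(\frac{2}{3} \cdot 4 \left(-9 + 8\right) \left(-3\right) - 14\right)^{2} = \left(\frac{2}{3} \cdot 4 \left(-1\right) \left(-3\right) - 14\right)^{2} = \left(\left(- \frac{8}{3}\right) \left(-3\right) - 14\right)^{2} = \left(8 - 14\right)^{2} = \left(-6\right)^{2} = 36$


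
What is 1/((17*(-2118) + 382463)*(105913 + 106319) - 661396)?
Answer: 1/73528600628 ≈ 1.3600e-11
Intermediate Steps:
1/((17*(-2118) + 382463)*(105913 + 106319) - 661396) = 1/((-36006 + 382463)*212232 - 661396) = 1/(346457*212232 - 661396) = 1/(73529262024 - 661396) = 1/73528600628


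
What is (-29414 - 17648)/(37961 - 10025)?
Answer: -23531/13968 ≈ -1.6846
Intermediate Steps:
(-29414 - 17648)/(37961 - 10025) = -47062/27936 = -47062*1/27936 = -23531/13968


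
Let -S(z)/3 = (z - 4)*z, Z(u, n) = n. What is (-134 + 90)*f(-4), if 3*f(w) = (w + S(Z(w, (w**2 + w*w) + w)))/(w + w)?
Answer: -11110/3 ≈ -3703.3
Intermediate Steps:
S(z) = -3*z*(-4 + z) (S(z) = -3*(z - 4)*z = -3*(-4 + z)*z = -3*z*(-4 + z))
f(w) = (w + 3*(w + 2*w**2)*(4 - w - 2*w**2))/(6*w) (f(w) = ((w + 3*((w**2 + w*w) + w)*(4 - ((w**2 + w*w) + w)))/(w + w))/3 = ((w + 3*((w**2 + w**2) + w)*(4 - ((w**2 + w**2) + w)))/((2*w)))/3 = ((w + 3*(2*w**2 + w)*(4 - (2*w**2 + w)))*(1/(2*w)))/3 = ((w + 3*(w + 2*w**2)*(4 - (w + 2*w**2)))*(1/(2*w)))/3 = ((w + 3*(w + 2*w**2)*(4 + (-w - 2*w**2)))*(1/(2*w)))/3 = ((w + 3*(w + 2*w**2)*(4 - w - 2*w**2))*(1/(2*w)))/3 = ((w + 3*(w + 2*w**2)*(4 - w - 2*w**2))/(2*w))/3 = (w + 3*(w + 2*w**2)*(4 - w - 2*w**2))/(6*w))
(-134 + 90)*f(-4) = (-134 + 90)*(13/6 - 2*(-4)**2 - 2*(-4)**3 + (7/2)*(-4)) = -44*(13/6 - 2*16 - 2*(-64) - 14) = -44*(13/6 - 32 + 128 - 14) = -44*505/6 = -11110/3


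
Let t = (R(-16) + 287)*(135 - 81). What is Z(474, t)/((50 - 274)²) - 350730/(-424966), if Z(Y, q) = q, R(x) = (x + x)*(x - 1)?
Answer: 9167038191/5330773504 ≈ 1.7196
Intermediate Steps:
R(x) = 2*x*(-1 + x) (R(x) = (2*x)*(-1 + x) = 2*x*(-1 + x))
t = 44874 (t = (2*(-16)*(-1 - 16) + 287)*(135 - 81) = (2*(-16)*(-17) + 287)*54 = (544 + 287)*54 = 831*54 = 44874)
Z(474, t)/((50 - 274)²) - 350730/(-424966) = 44874/((50 - 274)²) - 350730/(-424966) = 44874/((-224)²) - 350730*(-1/424966) = 44874/50176 + 175365/212483 = 44874*(1/50176) + 175365/212483 = 22437/25088 + 175365/212483 = 9167038191/5330773504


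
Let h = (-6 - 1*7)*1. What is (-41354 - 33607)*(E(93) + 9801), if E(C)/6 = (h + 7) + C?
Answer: -773822403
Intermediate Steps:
h = -13 (h = (-6 - 7)*1 = -13*1 = -13)
E(C) = -36 + 6*C (E(C) = 6*((-13 + 7) + C) = 6*(-6 + C) = -36 + 6*C)
(-41354 - 33607)*(E(93) + 9801) = (-41354 - 33607)*((-36 + 6*93) + 9801) = -74961*((-36 + 558) + 9801) = -74961*(522 + 9801) = -74961*10323 = -773822403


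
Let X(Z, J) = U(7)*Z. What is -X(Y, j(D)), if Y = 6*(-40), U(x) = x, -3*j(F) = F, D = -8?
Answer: 1680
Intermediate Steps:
j(F) = -F/3
Y = -240
X(Z, J) = 7*Z
-X(Y, j(D)) = -7*(-240) = -1*(-1680) = 1680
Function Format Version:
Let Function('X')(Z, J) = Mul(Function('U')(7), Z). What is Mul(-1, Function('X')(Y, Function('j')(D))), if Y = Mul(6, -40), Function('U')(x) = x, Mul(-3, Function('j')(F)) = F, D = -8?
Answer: 1680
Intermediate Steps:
Function('j')(F) = Mul(Rational(-1, 3), F)
Y = -240
Function('X')(Z, J) = Mul(7, Z)
Mul(-1, Function('X')(Y, Function('j')(D))) = Mul(-1, Mul(7, -240)) = Mul(-1, -1680) = 1680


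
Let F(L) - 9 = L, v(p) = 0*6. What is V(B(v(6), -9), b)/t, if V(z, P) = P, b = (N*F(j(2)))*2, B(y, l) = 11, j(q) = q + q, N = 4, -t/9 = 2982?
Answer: -52/13419 ≈ -0.0038751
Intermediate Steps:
t = -26838 (t = -9*2982 = -26838)
v(p) = 0
j(q) = 2*q
F(L) = 9 + L
b = 104 (b = (4*(9 + 2*2))*2 = (4*(9 + 4))*2 = (4*13)*2 = 52*2 = 104)
V(B(v(6), -9), b)/t = 104/(-26838) = 104*(-1/26838) = -52/13419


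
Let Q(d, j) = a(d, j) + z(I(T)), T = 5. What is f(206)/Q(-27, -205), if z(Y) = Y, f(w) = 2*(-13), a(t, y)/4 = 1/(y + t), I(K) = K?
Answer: -1508/289 ≈ -5.2180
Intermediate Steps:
a(t, y) = 4/(t + y) (a(t, y) = 4/(y + t) = 4/(t + y))
f(w) = -26
Q(d, j) = 5 + 4/(d + j) (Q(d, j) = 4/(d + j) + 5 = 5 + 4/(d + j))
f(206)/Q(-27, -205) = -26/(5 + 4/(-27 - 205)) = -26/(5 + 4/(-232)) = -26/(5 + 4*(-1/232)) = -26/(5 - 1/58) = -26/289/58 = -26*58/289 = -1508/289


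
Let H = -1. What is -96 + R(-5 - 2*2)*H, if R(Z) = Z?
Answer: -87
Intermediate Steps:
-96 + R(-5 - 2*2)*H = -96 + (-5 - 2*2)*(-1) = -96 + (-5 - 4)*(-1) = -96 - 9*(-1) = -96 + 9 = -87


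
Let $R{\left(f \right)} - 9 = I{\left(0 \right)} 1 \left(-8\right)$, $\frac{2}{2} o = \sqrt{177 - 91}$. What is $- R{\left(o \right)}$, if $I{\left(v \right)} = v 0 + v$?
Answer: $-9$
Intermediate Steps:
$I{\left(v \right)} = v$ ($I{\left(v \right)} = 0 + v = v$)
$o = \sqrt{86}$ ($o = \sqrt{177 - 91} = \sqrt{86} \approx 9.2736$)
$R{\left(f \right)} = 9$ ($R{\left(f \right)} = 9 + 0 \cdot 1 \left(-8\right) = 9 + 0 \left(-8\right) = 9 + 0 = 9$)
$- R{\left(o \right)} = \left(-1\right) 9 = -9$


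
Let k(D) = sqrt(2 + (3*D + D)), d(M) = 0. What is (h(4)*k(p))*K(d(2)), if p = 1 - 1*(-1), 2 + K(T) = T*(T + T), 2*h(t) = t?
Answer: -4*sqrt(10) ≈ -12.649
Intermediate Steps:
h(t) = t/2
K(T) = -2 + 2*T**2 (K(T) = -2 + T*(T + T) = -2 + T*(2*T) = -2 + 2*T**2)
p = 2 (p = 1 + 1 = 2)
k(D) = sqrt(2 + 4*D)
(h(4)*k(p))*K(d(2)) = (((1/2)*4)*sqrt(2 + 4*2))*(-2 + 2*0**2) = (2*sqrt(2 + 8))*(-2 + 2*0) = (2*sqrt(10))*(-2 + 0) = (2*sqrt(10))*(-2) = -4*sqrt(10)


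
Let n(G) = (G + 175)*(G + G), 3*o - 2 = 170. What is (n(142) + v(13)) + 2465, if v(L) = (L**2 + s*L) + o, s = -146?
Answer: 272464/3 ≈ 90821.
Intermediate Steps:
o = 172/3 (o = 2/3 + (1/3)*170 = 2/3 + 170/3 = 172/3 ≈ 57.333)
v(L) = 172/3 + L**2 - 146*L (v(L) = (L**2 - 146*L) + 172/3 = 172/3 + L**2 - 146*L)
n(G) = 2*G*(175 + G) (n(G) = (175 + G)*(2*G) = 2*G*(175 + G))
(n(142) + v(13)) + 2465 = (2*142*(175 + 142) + (172/3 + 13**2 - 146*13)) + 2465 = (2*142*317 + (172/3 + 169 - 1898)) + 2465 = (90028 - 5015/3) + 2465 = 265069/3 + 2465 = 272464/3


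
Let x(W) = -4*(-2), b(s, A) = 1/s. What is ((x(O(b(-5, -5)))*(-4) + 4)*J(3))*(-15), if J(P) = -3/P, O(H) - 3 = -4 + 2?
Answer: -420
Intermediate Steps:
O(H) = 1 (O(H) = 3 + (-4 + 2) = 3 - 2 = 1)
x(W) = 8
((x(O(b(-5, -5)))*(-4) + 4)*J(3))*(-15) = ((8*(-4) + 4)*(-3/3))*(-15) = ((-32 + 4)*(-3*⅓))*(-15) = -28*(-1)*(-15) = 28*(-15) = -420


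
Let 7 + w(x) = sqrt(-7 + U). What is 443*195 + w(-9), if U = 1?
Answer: 86378 + I*sqrt(6) ≈ 86378.0 + 2.4495*I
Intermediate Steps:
w(x) = -7 + I*sqrt(6) (w(x) = -7 + sqrt(-7 + 1) = -7 + sqrt(-6) = -7 + I*sqrt(6))
443*195 + w(-9) = 443*195 + (-7 + I*sqrt(6)) = 86385 + (-7 + I*sqrt(6)) = 86378 + I*sqrt(6)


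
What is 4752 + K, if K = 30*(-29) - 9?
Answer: 3873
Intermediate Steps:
K = -879 (K = -870 - 9 = -879)
4752 + K = 4752 - 879 = 3873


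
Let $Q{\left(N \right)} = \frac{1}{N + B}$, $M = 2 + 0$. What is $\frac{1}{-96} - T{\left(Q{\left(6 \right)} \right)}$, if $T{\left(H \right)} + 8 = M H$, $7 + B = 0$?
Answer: $\frac{959}{96} \approx 9.9896$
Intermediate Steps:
$M = 2$
$B = -7$ ($B = -7 + 0 = -7$)
$Q{\left(N \right)} = \frac{1}{-7 + N}$ ($Q{\left(N \right)} = \frac{1}{N - 7} = \frac{1}{-7 + N}$)
$T{\left(H \right)} = -8 + 2 H$
$\frac{1}{-96} - T{\left(Q{\left(6 \right)} \right)} = \frac{1}{-96} - \left(-8 + \frac{2}{-7 + 6}\right) = - \frac{1}{96} - \left(-8 + \frac{2}{-1}\right) = - \frac{1}{96} - \left(-8 + 2 \left(-1\right)\right) = - \frac{1}{96} - \left(-8 - 2\right) = - \frac{1}{96} - -10 = - \frac{1}{96} + 10 = \frac{959}{96}$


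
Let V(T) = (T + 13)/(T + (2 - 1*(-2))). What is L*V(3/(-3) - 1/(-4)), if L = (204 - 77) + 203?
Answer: 16170/13 ≈ 1243.8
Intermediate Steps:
V(T) = (13 + T)/(4 + T) (V(T) = (13 + T)/(T + (2 + 2)) = (13 + T)/(T + 4) = (13 + T)/(4 + T))
L = 330 (L = 127 + 203 = 330)
L*V(3/(-3) - 1/(-4)) = 330*((13 + (3/(-3) - 1/(-4)))/(4 + (3/(-3) - 1/(-4)))) = 330*((13 + (3*(-⅓) - 1*(-¼)))/(4 + (3*(-⅓) - 1*(-¼)))) = 330*((13 + (-1 + ¼))/(4 + (-1 + ¼))) = 330*((13 - ¾)/(4 - ¾)) = 330*((49/4)/(13/4)) = 330*((4/13)*(49/4)) = 330*(49/13) = 16170/13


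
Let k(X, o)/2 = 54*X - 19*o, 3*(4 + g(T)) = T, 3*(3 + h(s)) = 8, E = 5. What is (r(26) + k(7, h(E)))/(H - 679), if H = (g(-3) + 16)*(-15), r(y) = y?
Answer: -596/633 ≈ -0.94155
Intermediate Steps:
h(s) = -1/3 (h(s) = -3 + (1/3)*8 = -3 + 8/3 = -1/3)
g(T) = -4 + T/3
k(X, o) = -38*o + 108*X (k(X, o) = 2*(54*X - 19*o) = 2*(-19*o + 54*X) = -38*o + 108*X)
H = -165 (H = ((-4 + (1/3)*(-3)) + 16)*(-15) = ((-4 - 1) + 16)*(-15) = (-5 + 16)*(-15) = 11*(-15) = -165)
(r(26) + k(7, h(E)))/(H - 679) = (26 + (-38*(-1/3) + 108*7))/(-165 - 679) = (26 + (38/3 + 756))/(-844) = (26 + 2306/3)*(-1/844) = (2384/3)*(-1/844) = -596/633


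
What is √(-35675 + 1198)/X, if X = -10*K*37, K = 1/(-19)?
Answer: 19*I*√34477/370 ≈ 9.5349*I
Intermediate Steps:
K = -1/19 ≈ -0.052632
X = 370/19 (X = -10*(-1/19)*37 = (10/19)*37 = 370/19 ≈ 19.474)
√(-35675 + 1198)/X = √(-35675 + 1198)/(370/19) = √(-34477)*(19/370) = (I*√34477)*(19/370) = 19*I*√34477/370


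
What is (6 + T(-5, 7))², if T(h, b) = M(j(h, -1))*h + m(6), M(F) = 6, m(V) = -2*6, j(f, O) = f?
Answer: 1296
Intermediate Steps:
m(V) = -12
T(h, b) = -12 + 6*h (T(h, b) = 6*h - 12 = -12 + 6*h)
(6 + T(-5, 7))² = (6 + (-12 + 6*(-5)))² = (6 + (-12 - 30))² = (6 - 42)² = (-36)² = 1296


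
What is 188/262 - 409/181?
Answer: -36565/23711 ≈ -1.5421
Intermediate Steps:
188/262 - 409/181 = 188*(1/262) - 409*1/181 = 94/131 - 409/181 = -36565/23711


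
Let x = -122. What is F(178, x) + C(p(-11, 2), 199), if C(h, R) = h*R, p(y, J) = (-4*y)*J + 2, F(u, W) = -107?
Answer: 17803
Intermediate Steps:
p(y, J) = 2 - 4*J*y (p(y, J) = -4*J*y + 2 = 2 - 4*J*y)
C(h, R) = R*h
F(178, x) + C(p(-11, 2), 199) = -107 + 199*(2 - 4*2*(-11)) = -107 + 199*(2 + 88) = -107 + 199*90 = -107 + 17910 = 17803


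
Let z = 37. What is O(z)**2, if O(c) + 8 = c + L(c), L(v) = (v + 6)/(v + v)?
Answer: 4791721/5476 ≈ 875.04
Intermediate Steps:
L(v) = (6 + v)/(2*v) (L(v) = (6 + v)/((2*v)) = (6 + v)*(1/(2*v)) = (6 + v)/(2*v))
O(c) = -8 + c + (6 + c)/(2*c) (O(c) = -8 + (c + (6 + c)/(2*c)) = -8 + c + (6 + c)/(2*c))
O(z)**2 = (-15/2 + 37 + 3/37)**2 = (2189/74)**2 = 4791721/5476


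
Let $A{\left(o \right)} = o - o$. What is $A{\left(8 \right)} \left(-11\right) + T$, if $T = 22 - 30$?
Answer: $-8$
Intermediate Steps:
$A{\left(o \right)} = 0$
$T = -8$
$A{\left(8 \right)} \left(-11\right) + T = 0 \left(-11\right) - 8 = 0 - 8 = -8$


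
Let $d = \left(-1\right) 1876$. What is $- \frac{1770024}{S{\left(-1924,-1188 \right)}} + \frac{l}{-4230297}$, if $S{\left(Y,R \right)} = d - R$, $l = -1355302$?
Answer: $\frac{21769359491}{8460594} \approx 2573.0$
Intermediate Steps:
$d = -1876$
$S{\left(Y,R \right)} = -1876 - R$
$- \frac{1770024}{S{\left(-1924,-1188 \right)}} + \frac{l}{-4230297} = - \frac{1770024}{-1876 - -1188} - \frac{1355302}{-4230297} = - \frac{1770024}{-1876 + 1188} - - \frac{1355302}{4230297} = - \frac{1770024}{-688} + \frac{1355302}{4230297} = \left(-1770024\right) \left(- \frac{1}{688}\right) + \frac{1355302}{4230297} = \frac{221253}{86} + \frac{1355302}{4230297} = \frac{21769359491}{8460594}$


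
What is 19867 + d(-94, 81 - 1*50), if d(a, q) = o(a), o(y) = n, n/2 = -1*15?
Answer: 19837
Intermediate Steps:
n = -30 (n = 2*(-1*15) = 2*(-15) = -30)
o(y) = -30
d(a, q) = -30
19867 + d(-94, 81 - 1*50) = 19867 - 30 = 19837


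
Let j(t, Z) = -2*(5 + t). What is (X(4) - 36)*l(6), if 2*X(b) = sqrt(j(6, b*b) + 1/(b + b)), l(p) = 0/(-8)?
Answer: 0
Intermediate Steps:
j(t, Z) = -10 - 2*t
l(p) = 0 (l(p) = 0*(-1/8) = 0)
X(b) = sqrt(-22 + 1/(2*b))/2 (X(b) = sqrt((-10 - 2*6) + 1/(b + b))/2 = sqrt((-10 - 12) + 1/(2*b))/2 = sqrt(-22 + 1/(2*b))/2)
(X(4) - 36)*l(6) = (sqrt(-88 + 2/4)/4 - 36)*0 = (sqrt(-88 + 2*(1/4))/4 - 36)*0 = (sqrt(-88 + 1/2)/4 - 36)*0 = (sqrt(-175/2)/4 - 36)*0 = ((5*I*sqrt(14)/2)/4 - 36)*0 = (5*I*sqrt(14)/8 - 36)*0 = (-36 + 5*I*sqrt(14)/8)*0 = 0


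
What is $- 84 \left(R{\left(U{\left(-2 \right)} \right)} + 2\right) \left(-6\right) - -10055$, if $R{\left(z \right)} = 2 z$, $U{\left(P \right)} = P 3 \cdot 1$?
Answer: $5015$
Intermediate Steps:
$U{\left(P \right)} = 3 P$ ($U{\left(P \right)} = 3 P 1 = 3 P$)
$- 84 \left(R{\left(U{\left(-2 \right)} \right)} + 2\right) \left(-6\right) - -10055 = - 84 \left(2 \cdot 3 \left(-2\right) + 2\right) \left(-6\right) - -10055 = - 84 \left(2 \left(-6\right) + 2\right) \left(-6\right) + 10055 = - 84 \left(-12 + 2\right) \left(-6\right) + 10055 = - 84 \left(\left(-10\right) \left(-6\right)\right) + 10055 = \left(-84\right) 60 + 10055 = -5040 + 10055 = 5015$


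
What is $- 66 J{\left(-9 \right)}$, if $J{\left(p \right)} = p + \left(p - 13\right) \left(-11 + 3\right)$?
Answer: $-11022$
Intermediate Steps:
$J{\left(p \right)} = 104 - 7 p$ ($J{\left(p \right)} = p + \left(-13 + p\right) \left(-8\right) = p - \left(-104 + 8 p\right) = 104 - 7 p$)
$- 66 J{\left(-9 \right)} = - 66 \left(104 - -63\right) = - 66 \left(104 + 63\right) = \left(-66\right) 167 = -11022$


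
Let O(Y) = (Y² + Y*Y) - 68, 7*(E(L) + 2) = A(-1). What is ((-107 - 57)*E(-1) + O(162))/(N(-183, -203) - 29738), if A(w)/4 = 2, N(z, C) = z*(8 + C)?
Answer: 367924/41629 ≈ 8.8382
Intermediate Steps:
A(w) = 8 (A(w) = 4*2 = 8)
E(L) = -6/7 (E(L) = -2 + (⅐)*8 = -2 + 8/7 = -6/7)
O(Y) = -68 + 2*Y² (O(Y) = (Y² + Y²) - 68 = 2*Y² - 68 = -68 + 2*Y²)
((-107 - 57)*E(-1) + O(162))/(N(-183, -203) - 29738) = ((-107 - 57)*(-6/7) + (-68 + 2*162²))/(-183*(8 - 203) - 29738) = (-164*(-6/7) + (-68 + 2*26244))/(-183*(-195) - 29738) = (984/7 + (-68 + 52488))/(35685 - 29738) = (984/7 + 52420)/5947 = (367924/7)*(1/5947) = 367924/41629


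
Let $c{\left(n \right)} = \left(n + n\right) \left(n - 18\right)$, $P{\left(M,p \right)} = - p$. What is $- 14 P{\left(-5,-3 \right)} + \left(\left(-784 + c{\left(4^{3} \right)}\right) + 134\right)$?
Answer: $5196$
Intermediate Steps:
$c{\left(n \right)} = 2 n \left(-18 + n\right)$
$- 14 P{\left(-5,-3 \right)} + \left(\left(-784 + c{\left(4^{3} \right)}\right) + 134\right) = - 14 \left(\left(-1\right) \left(-3\right)\right) - \left(650 - 2 \cdot 4^{3} \left(-18 + 4^{3}\right)\right) = \left(-14\right) 3 - \left(650 - 128 \left(-18 + 64\right)\right) = -42 + \left(\left(-784 + 2 \cdot 64 \cdot 46\right) + 134\right) = -42 + \left(\left(-784 + 5888\right) + 134\right) = -42 + \left(5104 + 134\right) = -42 + 5238 = 5196$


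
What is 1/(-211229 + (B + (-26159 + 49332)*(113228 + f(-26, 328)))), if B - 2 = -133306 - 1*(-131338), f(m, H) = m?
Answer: 1/2623016751 ≈ 3.8124e-10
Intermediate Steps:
B = -1966 (B = 2 + (-133306 - 1*(-131338)) = 2 + (-133306 + 131338) = 2 - 1968 = -1966)
1/(-211229 + (B + (-26159 + 49332)*(113228 + f(-26, 328)))) = 1/(-211229 + (-1966 + (-26159 + 49332)*(113228 - 26))) = 1/(-211229 + (-1966 + 23173*113202)) = 1/(-211229 + (-1966 + 2623229946)) = 1/(-211229 + 2623227980) = 1/2623016751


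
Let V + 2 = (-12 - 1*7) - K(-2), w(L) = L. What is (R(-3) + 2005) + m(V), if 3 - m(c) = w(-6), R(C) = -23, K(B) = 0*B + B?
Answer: 1991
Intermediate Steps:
K(B) = B (K(B) = 0 + B = B)
V = -19 (V = -2 + ((-12 - 1*7) - 1*(-2)) = -2 + ((-12 - 7) + 2) = -2 + (-19 + 2) = -2 - 17 = -19)
m(c) = 9 (m(c) = 3 - 1*(-6) = 3 + 6 = 9)
(R(-3) + 2005) + m(V) = (-23 + 2005) + 9 = 1982 + 9 = 1991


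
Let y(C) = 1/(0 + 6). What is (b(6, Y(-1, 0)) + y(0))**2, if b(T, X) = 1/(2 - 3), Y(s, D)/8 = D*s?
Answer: 25/36 ≈ 0.69444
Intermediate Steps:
Y(s, D) = 8*D*s (Y(s, D) = 8*(D*s) = 8*D*s)
y(C) = 1/6
b(T, X) = -1 (b(T, X) = 1/(-1) = -1)
(b(6, Y(-1, 0)) + y(0))**2 = (-1 + 1/6)**2 = (-5/6)**2 = 25/36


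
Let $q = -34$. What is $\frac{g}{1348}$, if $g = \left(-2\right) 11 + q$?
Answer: $- \frac{14}{337} \approx -0.041543$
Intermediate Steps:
$g = -56$ ($g = \left(-2\right) 11 - 34 = -22 - 34 = -56$)
$\frac{g}{1348} = - \frac{56}{1348} = \left(-56\right) \frac{1}{1348} = - \frac{14}{337}$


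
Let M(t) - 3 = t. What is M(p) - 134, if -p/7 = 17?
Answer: -250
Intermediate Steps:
p = -119 (p = -7*17 = -119)
M(t) = 3 + t
M(p) - 134 = (3 - 119) - 134 = -116 - 134 = -250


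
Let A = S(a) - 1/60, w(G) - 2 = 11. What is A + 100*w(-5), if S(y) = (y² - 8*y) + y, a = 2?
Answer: 77399/60 ≈ 1290.0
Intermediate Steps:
S(y) = y² - 7*y
w(G) = 13 (w(G) = 2 + 11 = 13)
A = -601/60 (A = 2*(-7 + 2) - 1/60 = 2*(-5) - 1*1/60 = -10 - 1/60 = -601/60 ≈ -10.017)
A + 100*w(-5) = -601/60 + 100*13 = -601/60 + 1300 = 77399/60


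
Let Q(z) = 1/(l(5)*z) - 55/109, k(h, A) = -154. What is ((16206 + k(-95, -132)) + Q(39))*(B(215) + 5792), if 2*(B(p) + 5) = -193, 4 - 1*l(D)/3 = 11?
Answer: 8154104883689/89271 ≈ 9.1341e+7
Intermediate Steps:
l(D) = -21 (l(D) = 12 - 3*11 = 12 - 33 = -21)
B(p) = -203/2 (B(p) = -5 + (½)*(-193) = -5 - 193/2 = -203/2)
Q(z) = -55/109 - 1/(21*z) (Q(z) = 1/((-21)*z) - 55/109 = -1/(21*z) - 55*1/109 = -1/(21*z) - 55/109 = -55/109 - 1/(21*z))
((16206 + k(-95, -132)) + Q(39))*(B(215) + 5792) = ((16206 - 154) + (1/2289)*(-109 - 1155*39)/39)*(-203/2 + 5792) = (16052 + (1/2289)*(1/39)*(-109 - 45045))*(11381/2) = (16052 + (1/2289)*(1/39)*(-45154))*(11381/2) = (16052 - 45154/89271)*(11381/2) = (1432932938/89271)*(11381/2) = 8154104883689/89271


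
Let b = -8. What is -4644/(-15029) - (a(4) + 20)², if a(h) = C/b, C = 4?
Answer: -22840533/60116 ≈ -379.94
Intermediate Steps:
a(h) = -½ (a(h) = 4/(-8) = 4*(-⅛) = -½)
-4644/(-15029) - (a(4) + 20)² = -4644/(-15029) - (-½ + 20)² = -4644*(-1/15029) - (39/2)² = 4644/15029 - 1*1521/4 = 4644/15029 - 1521/4 = -22840533/60116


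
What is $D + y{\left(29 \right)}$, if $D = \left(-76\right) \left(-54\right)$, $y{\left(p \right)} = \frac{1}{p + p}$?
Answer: $\frac{238033}{58} \approx 4104.0$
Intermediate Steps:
$y{\left(p \right)} = \frac{1}{2 p}$
$D = 4104$
$D + y{\left(29 \right)} = 4104 + \frac{1}{2 \cdot 29} = 4104 + \frac{1}{2} \cdot \frac{1}{29} = 4104 + \frac{1}{58} = \frac{238033}{58}$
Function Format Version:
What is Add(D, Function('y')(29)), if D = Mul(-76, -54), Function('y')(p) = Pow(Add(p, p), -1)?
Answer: Rational(238033, 58) ≈ 4104.0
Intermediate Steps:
Function('y')(p) = Mul(Rational(1, 2), Pow(p, -1)) (Function('y')(p) = Pow(Mul(2, p), -1) = Mul(Rational(1, 2), Pow(p, -1)))
D = 4104
Add(D, Function('y')(29)) = Add(4104, Mul(Rational(1, 2), Pow(29, -1))) = Add(4104, Mul(Rational(1, 2), Rational(1, 29))) = Add(4104, Rational(1, 58)) = Rational(238033, 58)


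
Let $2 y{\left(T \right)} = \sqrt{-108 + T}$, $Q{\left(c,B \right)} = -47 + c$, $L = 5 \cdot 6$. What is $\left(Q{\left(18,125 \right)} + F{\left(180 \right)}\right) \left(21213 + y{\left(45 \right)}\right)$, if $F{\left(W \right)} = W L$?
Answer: $113935023 + \frac{16113 i \sqrt{7}}{2} \approx 1.1393 \cdot 10^{8} + 21316.0 i$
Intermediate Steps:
$L = 30$
$y{\left(T \right)} = \frac{\sqrt{-108 + T}}{2}$
$F{\left(W \right)} = 30 W$ ($F{\left(W \right)} = W 30 = 30 W$)
$\left(Q{\left(18,125 \right)} + F{\left(180 \right)}\right) \left(21213 + y{\left(45 \right)}\right) = \left(\left(-47 + 18\right) + 30 \cdot 180\right) \left(21213 + \frac{\sqrt{-108 + 45}}{2}\right) = \left(-29 + 5400\right) \left(21213 + \frac{\sqrt{-63}}{2}\right) = 5371 \left(21213 + \frac{3 i \sqrt{7}}{2}\right) = 113935023 + \frac{16113 i \sqrt{7}}{2}$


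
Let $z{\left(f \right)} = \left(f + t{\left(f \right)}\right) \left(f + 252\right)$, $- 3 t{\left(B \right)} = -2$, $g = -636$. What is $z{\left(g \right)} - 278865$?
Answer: $-34897$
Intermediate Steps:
$t{\left(B \right)} = \frac{2}{3}$ ($t{\left(B \right)} = \left(- \frac{1}{3}\right) \left(-2\right) = \frac{2}{3}$)
$z{\left(f \right)} = \left(252 + f\right) \left(\frac{2}{3} + f\right)$ ($z{\left(f \right)} = \left(f + \frac{2}{3}\right) \left(f + 252\right) = \left(\frac{2}{3} + f\right) \left(252 + f\right) = \left(252 + f\right) \left(\frac{2}{3} + f\right)$)
$z{\left(g \right)} - 278865 = \left(168 + \left(-636\right)^{2} + \frac{758}{3} \left(-636\right)\right) - 278865 = \left(168 + 404496 - 160696\right) - 278865 = 243968 - 278865 = -34897$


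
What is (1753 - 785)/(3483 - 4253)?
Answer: -44/35 ≈ -1.2571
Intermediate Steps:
(1753 - 785)/(3483 - 4253) = 968/(-770) = 968*(-1/770) = -44/35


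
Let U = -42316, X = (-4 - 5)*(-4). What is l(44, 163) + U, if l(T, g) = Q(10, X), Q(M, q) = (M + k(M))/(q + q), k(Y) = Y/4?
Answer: -6093479/144 ≈ -42316.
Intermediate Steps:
k(Y) = Y/4 (k(Y) = Y*(1/4) = Y/4)
X = 36 (X = -9*(-4) = 36)
Q(M, q) = 5*M/(8*q) (Q(M, q) = (M + M/4)/(q + q) = (5*M/4)/((2*q)) = (5*M/4)*(1/(2*q)) = 5*M/(8*q))
l(T, g) = 25/144 (l(T, g) = (5/8)*10/36 = (5/8)*10*(1/36) = 25/144)
l(44, 163) + U = 25/144 - 42316 = -6093479/144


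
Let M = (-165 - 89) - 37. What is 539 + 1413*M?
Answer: -410644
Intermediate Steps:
M = -291 (M = -254 - 37 = -291)
539 + 1413*M = 539 + 1413*(-291) = 539 - 411183 = -410644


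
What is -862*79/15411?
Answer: -68098/15411 ≈ -4.4188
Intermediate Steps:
-862*79/15411 = -68098*1/15411 = -68098/15411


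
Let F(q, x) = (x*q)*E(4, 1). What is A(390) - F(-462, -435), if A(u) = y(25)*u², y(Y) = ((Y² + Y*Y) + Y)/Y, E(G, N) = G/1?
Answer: 6953220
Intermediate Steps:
E(G, N) = G (E(G, N) = G*1 = G)
y(Y) = (Y + 2*Y²)/Y (y(Y) = ((Y² + Y²) + Y)/Y = (2*Y² + Y)/Y = (Y + 2*Y²)/Y)
A(u) = 51*u² (A(u) = (1 + 2*25)*u² = (1 + 50)*u² = 51*u²)
F(q, x) = 4*q*x (F(q, x) = (x*q)*4 = (q*x)*4 = 4*q*x)
A(390) - F(-462, -435) = 51*390² - 4*(-462)*(-435) = 51*152100 - 1*803880 = 7757100 - 803880 = 6953220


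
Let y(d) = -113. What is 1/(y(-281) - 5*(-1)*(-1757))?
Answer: -1/8898 ≈ -0.00011238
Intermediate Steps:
1/(y(-281) - 5*(-1)*(-1757)) = 1/(-113 - 5*(-1)*(-1757)) = 1/(-113 + 5*(-1757)) = 1/(-113 - 8785) = 1/(-8898) = -1/8898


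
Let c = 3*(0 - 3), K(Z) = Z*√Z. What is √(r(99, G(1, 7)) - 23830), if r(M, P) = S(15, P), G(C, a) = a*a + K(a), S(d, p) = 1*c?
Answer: I*√23839 ≈ 154.4*I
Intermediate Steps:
K(Z) = Z^(3/2)
c = -9 (c = 3*(-3) = -9)
S(d, p) = -9 (S(d, p) = 1*(-9) = -9)
G(C, a) = a² + a^(3/2) (G(C, a) = a*a + a^(3/2) = a² + a^(3/2))
r(M, P) = -9
√(r(99, G(1, 7)) - 23830) = √(-9 - 23830) = √(-23839) = I*√23839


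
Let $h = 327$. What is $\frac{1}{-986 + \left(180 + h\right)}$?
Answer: $- \frac{1}{479} \approx -0.0020877$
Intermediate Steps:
$\frac{1}{-986 + \left(180 + h\right)} = \frac{1}{-986 + \left(180 + 327\right)} = \frac{1}{-986 + 507} = \frac{1}{-479} = - \frac{1}{479}$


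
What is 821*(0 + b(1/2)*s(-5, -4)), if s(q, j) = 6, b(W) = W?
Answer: 2463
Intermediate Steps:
821*(0 + b(1/2)*s(-5, -4)) = 821*(0 + 6/2) = 821*(0 + (1/2)*6) = 821*(0 + 3) = 821*3 = 2463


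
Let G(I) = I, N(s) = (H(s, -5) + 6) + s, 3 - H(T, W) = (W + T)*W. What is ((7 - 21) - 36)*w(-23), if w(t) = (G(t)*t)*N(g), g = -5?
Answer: 1216700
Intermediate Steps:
H(T, W) = 3 - W*(T + W) (H(T, W) = 3 - (W + T)*W = 3 - (T + W)*W = 3 - W*(T + W))
N(s) = -16 + 6*s (N(s) = ((3 - 1*(-5)**2 - 1*s*(-5)) + 6) + s = ((3 - 1*25 + 5*s) + 6) + s = ((3 - 25 + 5*s) + 6) + s = ((-22 + 5*s) + 6) + s = (-16 + 5*s) + s = -16 + 6*s)
w(t) = -46*t**2 (w(t) = (t*t)*(-16 + 6*(-5)) = t**2*(-16 - 30) = t**2*(-46) = -46*t**2)
((7 - 21) - 36)*w(-23) = ((7 - 21) - 36)*(-46*(-23)**2) = (-14 - 36)*(-46*529) = -50*(-24334) = 1216700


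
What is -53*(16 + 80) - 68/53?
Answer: -269732/53 ≈ -5089.3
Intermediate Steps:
-53*(16 + 80) - 68/53 = -53*96 - 68*1/53 = -5088 - 68/53 = -269732/53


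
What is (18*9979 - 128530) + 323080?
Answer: 374172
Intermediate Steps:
(18*9979 - 128530) + 323080 = (179622 - 128530) + 323080 = 51092 + 323080 = 374172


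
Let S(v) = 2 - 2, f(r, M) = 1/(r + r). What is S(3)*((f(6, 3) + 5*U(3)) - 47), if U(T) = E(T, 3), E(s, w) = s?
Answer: 0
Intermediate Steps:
f(r, M) = 1/(2*r)
S(v) = 0
U(T) = T
S(3)*((f(6, 3) + 5*U(3)) - 47) = 0*(((½)/6 + 5*3) - 47) = 0*(((½)*(⅙) + 15) - 47) = 0*((1/12 + 15) - 47) = 0*(181/12 - 47) = 0*(-383/12) = 0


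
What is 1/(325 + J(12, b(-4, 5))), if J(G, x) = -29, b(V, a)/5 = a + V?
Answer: 1/296 ≈ 0.0033784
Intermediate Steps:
b(V, a) = 5*V + 5*a (b(V, a) = 5*(a + V) = 5*(V + a) = 5*V + 5*a)
1/(325 + J(12, b(-4, 5))) = 1/(325 - 29) = 1/296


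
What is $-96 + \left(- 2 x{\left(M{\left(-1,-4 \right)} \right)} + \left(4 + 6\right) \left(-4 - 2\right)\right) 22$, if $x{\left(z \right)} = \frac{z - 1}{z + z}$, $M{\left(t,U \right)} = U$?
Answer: $- \frac{2887}{2} \approx -1443.5$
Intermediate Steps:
$x{\left(z \right)} = \frac{-1 + z}{2 z}$
$-96 + \left(- 2 x{\left(M{\left(-1,-4 \right)} \right)} + \left(4 + 6\right) \left(-4 - 2\right)\right) 22 = -96 + \left(- 2 \frac{-1 - 4}{2 \left(-4\right)} + \left(4 + 6\right) \left(-4 - 2\right)\right) 22 = -96 + \left(- 2 \cdot \frac{1}{2} \left(- \frac{1}{4}\right) \left(-5\right) + 10 \left(-6\right)\right) 22 = -96 + \left(\left(-2\right) \frac{5}{8} - 60\right) 22 = -96 + \left(- \frac{5}{4} - 60\right) 22 = -96 - \frac{2695}{2} = - \frac{2887}{2}$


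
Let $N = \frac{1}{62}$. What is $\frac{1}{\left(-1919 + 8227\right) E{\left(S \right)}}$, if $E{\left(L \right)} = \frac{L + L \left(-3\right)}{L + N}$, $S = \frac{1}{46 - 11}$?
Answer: $- \frac{97}{782192} \approx -0.00012401$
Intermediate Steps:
$N = \frac{1}{62} \approx 0.016129$
$S = \frac{1}{35} \approx 0.028571$
$E{\left(L \right)} = - \frac{2 L}{\frac{1}{62} + L}$ ($E{\left(L \right)} = \frac{L + L \left(-3\right)}{L + \frac{1}{62}} = \frac{L - 3 L}{\frac{1}{62} + L} = \frac{\left(-2\right) L}{\frac{1}{62} + L} = - \frac{2 L}{\frac{1}{62} + L}$)
$\frac{1}{\left(-1919 + 8227\right) E{\left(S \right)}} = \frac{1}{\left(-1919 + 8227\right) \left(\left(-124\right) \frac{1}{35} \frac{1}{1 + 62 \cdot \frac{1}{35}}\right)} = \frac{1}{6308 \left(\left(-124\right) \frac{1}{35} \frac{1}{1 + \frac{62}{35}}\right)} = \frac{1}{6308 \left(\left(-124\right) \frac{1}{35} \frac{1}{\frac{97}{35}}\right)} = \frac{1}{6308 \left(\left(-124\right) \frac{1}{35} \cdot \frac{35}{97}\right)} = \frac{1}{6308 \left(- \frac{124}{97}\right)} = \frac{1}{6308} \left(- \frac{97}{124}\right) = - \frac{97}{782192}$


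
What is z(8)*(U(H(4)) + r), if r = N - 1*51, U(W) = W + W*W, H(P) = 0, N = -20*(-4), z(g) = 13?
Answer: 377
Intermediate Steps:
N = 80 (N = -4*(-20) = 80)
U(W) = W + W²
r = 29 (r = 80 - 1*51 = 80 - 51 = 29)
z(8)*(U(H(4)) + r) = 13*(0*(1 + 0) + 29) = 13*(0*1 + 29) = 13*(0 + 29) = 13*29 = 377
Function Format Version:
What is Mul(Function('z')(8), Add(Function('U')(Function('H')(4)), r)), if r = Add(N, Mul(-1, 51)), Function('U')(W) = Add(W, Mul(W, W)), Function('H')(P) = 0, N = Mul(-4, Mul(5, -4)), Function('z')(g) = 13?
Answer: 377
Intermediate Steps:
N = 80 (N = Mul(-4, -20) = 80)
Function('U')(W) = Add(W, Pow(W, 2))
r = 29 (r = Add(80, Mul(-1, 51)) = Add(80, -51) = 29)
Mul(Function('z')(8), Add(Function('U')(Function('H')(4)), r)) = Mul(13, Add(Mul(0, Add(1, 0)), 29)) = Mul(13, Add(Mul(0, 1), 29)) = Mul(13, Add(0, 29)) = Mul(13, 29) = 377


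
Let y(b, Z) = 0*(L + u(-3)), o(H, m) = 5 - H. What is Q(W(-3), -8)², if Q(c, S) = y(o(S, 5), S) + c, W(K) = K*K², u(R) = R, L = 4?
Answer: 729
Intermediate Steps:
y(b, Z) = 0 (y(b, Z) = 0*(4 - 3) = 0*1 = 0)
W(K) = K³
Q(c, S) = c (Q(c, S) = 0 + c = c)
Q(W(-3), -8)² = ((-3)³)² = (-27)² = 729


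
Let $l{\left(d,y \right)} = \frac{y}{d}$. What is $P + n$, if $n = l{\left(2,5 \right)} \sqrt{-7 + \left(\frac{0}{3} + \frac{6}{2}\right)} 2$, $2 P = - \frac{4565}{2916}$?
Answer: $- \frac{4565}{5832} + 10 i \approx -0.78275 + 10.0 i$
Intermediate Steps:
$P = - \frac{4565}{5832}$ ($P = \frac{\left(-4565\right) \frac{1}{2916}}{2} = \frac{1}{2} \left(- \frac{4565}{2916}\right) = - \frac{4565}{5832} \approx -0.78275$)
$n = 10 i$ ($n = \frac{5}{2} \sqrt{-7 + \left(\frac{0}{3} + \frac{6}{2}\right)} 2 = 5 \cdot \frac{1}{2} \sqrt{-7 + \left(0 \cdot \frac{1}{3} + 6 \cdot \frac{1}{2}\right)} 2 = \frac{5 \sqrt{-7 + \left(0 + 3\right)}}{2} \cdot 2 = \frac{5 \sqrt{-7 + 3}}{2} \cdot 2 = \frac{5 \sqrt{-4}}{2} \cdot 2 = \frac{5 \cdot 2 i}{2} \cdot 2 = 5 i 2 = 10 i \approx 10.0 i$)
$P + n = - \frac{4565}{5832} + 10 i$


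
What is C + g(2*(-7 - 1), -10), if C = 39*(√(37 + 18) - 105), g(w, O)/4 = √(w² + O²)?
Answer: -4095 + 8*√89 + 39*√55 ≈ -3730.3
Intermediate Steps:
g(w, O) = 4*√(O² + w²) (g(w, O) = 4*√(w² + O²) = 4*√(O² + w²))
C = -4095 + 39*√55 (C = 39*(√55 - 105) = 39*(-105 + √55) = -4095 + 39*√55 ≈ -3805.8)
C + g(2*(-7 - 1), -10) = (-4095 + 39*√55) + 4*√((-10)² + (2*(-7 - 1))²) = (-4095 + 39*√55) + 4*√(100 + (2*(-8))²) = (-4095 + 39*√55) + 4*√(100 + (-16)²) = (-4095 + 39*√55) + 4*√(100 + 256) = (-4095 + 39*√55) + 4*√356 = (-4095 + 39*√55) + 4*(2*√89) = (-4095 + 39*√55) + 8*√89 = -4095 + 8*√89 + 39*√55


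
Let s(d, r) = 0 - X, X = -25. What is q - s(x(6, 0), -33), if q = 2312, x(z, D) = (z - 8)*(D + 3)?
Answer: 2287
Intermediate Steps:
x(z, D) = (-8 + z)*(3 + D)
s(d, r) = 25 (s(d, r) = 0 - 1*(-25) = 0 + 25 = 25)
q - s(x(6, 0), -33) = 2312 - 1*25 = 2312 - 25 = 2287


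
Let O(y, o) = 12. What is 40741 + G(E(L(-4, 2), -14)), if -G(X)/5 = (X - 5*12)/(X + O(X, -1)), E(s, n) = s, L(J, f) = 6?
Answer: 40756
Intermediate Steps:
G(X) = -5*(-60 + X)/(12 + X) (G(X) = -5*(X - 5*12)/(X + 12) = -5*(X - 60)/(12 + X) = -5*(-60 + X)/(12 + X))
40741 + G(E(L(-4, 2), -14)) = 40741 + 5*(60 - 1*6)/(12 + 6) = 40741 + 5*(60 - 6)/18 = 40741 + 5*(1/18)*54 = 40741 + 15 = 40756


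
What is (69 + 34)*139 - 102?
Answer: 14215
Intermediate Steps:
(69 + 34)*139 - 102 = 103*139 - 102 = 14317 - 102 = 14215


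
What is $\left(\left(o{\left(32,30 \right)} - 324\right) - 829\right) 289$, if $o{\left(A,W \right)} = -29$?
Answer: $-341598$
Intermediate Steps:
$\left(\left(o{\left(32,30 \right)} - 324\right) - 829\right) 289 = \left(\left(-29 - 324\right) - 829\right) 289 = \left(-353 - 829\right) 289 = \left(-1182\right) 289 = -341598$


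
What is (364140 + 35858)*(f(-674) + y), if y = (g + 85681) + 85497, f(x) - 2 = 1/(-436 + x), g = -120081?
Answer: 11343921080111/555 ≈ 2.0439e+10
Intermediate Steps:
f(x) = 2 + 1/(-436 + x)
y = 51097 (y = (-120081 + 85681) + 85497 = -34400 + 85497 = 51097)
(364140 + 35858)*(f(-674) + y) = (364140 + 35858)*((-871 + 2*(-674))/(-436 - 674) + 51097) = 399998*((-871 - 1348)/(-1110) + 51097) = 399998*(-1/1110*(-2219) + 51097) = 399998*(2219/1110 + 51097) = 399998*(56719889/1110) = 11343921080111/555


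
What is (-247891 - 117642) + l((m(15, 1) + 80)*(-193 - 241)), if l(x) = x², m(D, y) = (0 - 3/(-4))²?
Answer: 78215968257/64 ≈ 1.2221e+9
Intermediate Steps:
m(D, y) = 9/16 (m(D, y) = (0 - 3*(-¼))² = (0 + ¾)² = (¾)² = 9/16)
(-247891 - 117642) + l((m(15, 1) + 80)*(-193 - 241)) = (-247891 - 117642) + ((9/16 + 80)*(-193 - 241))² = -365533 + ((1289/16)*(-434))² = -365533 + (-279713/8)² = -365533 + 78239362369/64 = 78215968257/64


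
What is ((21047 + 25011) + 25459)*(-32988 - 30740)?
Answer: -4557635376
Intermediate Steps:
((21047 + 25011) + 25459)*(-32988 - 30740) = (46058 + 25459)*(-63728) = 71517*(-63728) = -4557635376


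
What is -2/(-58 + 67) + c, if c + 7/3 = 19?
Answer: 148/9 ≈ 16.444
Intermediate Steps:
c = 50/3 (c = -7/3 + 19 = 50/3 ≈ 16.667)
-2/(-58 + 67) + c = -2/(-58 + 67) + 50/3 = -2/9 + 50/3 = 148/9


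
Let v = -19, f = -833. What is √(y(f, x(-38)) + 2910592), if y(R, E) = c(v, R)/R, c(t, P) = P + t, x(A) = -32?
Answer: 2*√10304226949/119 ≈ 1706.0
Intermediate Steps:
y(R, E) = (-19 + R)/R (y(R, E) = (R - 19)/R = (-19 + R)/R)
√(y(f, x(-38)) + 2910592) = √((-19 - 833)/(-833) + 2910592) = √(-1/833*(-852) + 2910592) = √(852/833 + 2910592) = √(2424523988/833) = 2*√10304226949/119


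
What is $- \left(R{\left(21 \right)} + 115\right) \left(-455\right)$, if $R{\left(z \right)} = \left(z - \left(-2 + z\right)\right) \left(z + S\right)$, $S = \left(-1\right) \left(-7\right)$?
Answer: $77805$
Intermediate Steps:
$S = 7$
$R{\left(z \right)} = 14 + 2 z$ ($R{\left(z \right)} = \left(z - \left(-2 + z\right)\right) \left(z + 7\right) = 2 \left(7 + z\right) = 14 + 2 z$)
$- \left(R{\left(21 \right)} + 115\right) \left(-455\right) = - \left(\left(14 + 2 \cdot 21\right) + 115\right) \left(-455\right) = - \left(\left(14 + 42\right) + 115\right) \left(-455\right) = - \left(56 + 115\right) \left(-455\right) = - 171 \left(-455\right) = \left(-1\right) \left(-77805\right) = 77805$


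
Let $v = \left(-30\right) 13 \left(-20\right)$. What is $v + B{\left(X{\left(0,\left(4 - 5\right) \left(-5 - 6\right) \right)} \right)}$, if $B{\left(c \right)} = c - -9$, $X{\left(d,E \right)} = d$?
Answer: $7809$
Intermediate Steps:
$B{\left(c \right)} = 9 + c$ ($B{\left(c \right)} = c + 9 = 9 + c$)
$v = 7800$ ($v = \left(-390\right) \left(-20\right) = 7800$)
$v + B{\left(X{\left(0,\left(4 - 5\right) \left(-5 - 6\right) \right)} \right)} = 7800 + \left(9 + 0\right) = 7800 + 9 = 7809$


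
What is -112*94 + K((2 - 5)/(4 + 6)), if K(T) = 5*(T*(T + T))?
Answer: -105271/10 ≈ -10527.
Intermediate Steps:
K(T) = 10*T**2 (K(T) = 5*(T*(2*T)) = 5*(2*T**2) = 10*T**2)
-112*94 + K((2 - 5)/(4 + 6)) = -112*94 + 10*((2 - 5)/(4 + 6))**2 = -10528 + 10*(-3/10)**2 = -10528 + 10*(9/100) = -10528 + 9/10 = -105271/10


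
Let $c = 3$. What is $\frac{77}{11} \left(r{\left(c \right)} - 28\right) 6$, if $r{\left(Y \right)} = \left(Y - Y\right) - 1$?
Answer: $-1218$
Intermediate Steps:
$r{\left(Y \right)} = -1$ ($r{\left(Y \right)} = 0 - 1 = -1$)
$\frac{77}{11} \left(r{\left(c \right)} - 28\right) 6 = \frac{77}{11} \left(-1 - 28\right) 6 = 77 \cdot \frac{1}{11} \left(-29\right) 6 = 7 \left(-29\right) 6 = \left(-203\right) 6 = -1218$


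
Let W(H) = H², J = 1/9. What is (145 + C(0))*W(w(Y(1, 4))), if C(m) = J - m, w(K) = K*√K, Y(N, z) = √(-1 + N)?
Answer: 0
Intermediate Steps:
J = ⅑ ≈ 0.11111
w(K) = K^(3/2)
C(m) = ⅑ - m
(145 + C(0))*W(w(Y(1, 4))) = (145 + (⅑ - 1*0))*((√(-1 + 1))^(3/2))² = (145 + (⅑ + 0))*((√0)^(3/2))² = (145 + ⅑)*(0^(3/2))² = (1306/9)*0² = (1306/9)*0 = 0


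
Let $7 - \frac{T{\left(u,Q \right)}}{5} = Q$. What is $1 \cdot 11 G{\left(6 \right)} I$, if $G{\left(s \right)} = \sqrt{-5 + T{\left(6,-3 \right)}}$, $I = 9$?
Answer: $297 \sqrt{5} \approx 664.11$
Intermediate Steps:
$T{\left(u,Q \right)} = 35 - 5 Q$
$G{\left(s \right)} = 3 \sqrt{5}$ ($G{\left(s \right)} = \sqrt{-5 + \left(35 - -15\right)} = \sqrt{-5 + \left(35 + 15\right)} = \sqrt{-5 + 50} = \sqrt{45} = 3 \sqrt{5}$)
$1 \cdot 11 G{\left(6 \right)} I = 1 \cdot 11 \cdot 3 \sqrt{5} \cdot 9 = 11 \cdot 3 \sqrt{5} \cdot 9 = 33 \sqrt{5} \cdot 9 = 297 \sqrt{5}$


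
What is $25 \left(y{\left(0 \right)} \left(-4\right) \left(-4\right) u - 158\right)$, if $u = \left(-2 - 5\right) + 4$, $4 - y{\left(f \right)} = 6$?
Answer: $-1550$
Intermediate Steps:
$y{\left(f \right)} = -2$ ($y{\left(f \right)} = 4 - 6 = -2$)
$u = -3$ ($u = -7 + 4 = -3$)
$25 \left(y{\left(0 \right)} \left(-4\right) \left(-4\right) u - 158\right) = 25 \left(\left(-2\right) \left(-4\right) \left(-4\right) \left(-3\right) - 158\right) = 25 \left(8 \left(-4\right) \left(-3\right) - 158\right) = 25 \left(\left(-32\right) \left(-3\right) - 158\right) = 25 \left(96 - 158\right) = 25 \left(-62\right) = -1550$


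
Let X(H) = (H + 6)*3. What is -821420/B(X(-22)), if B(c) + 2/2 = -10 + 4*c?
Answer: 821420/203 ≈ 4046.4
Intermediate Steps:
X(H) = 18 + 3*H (X(H) = (6 + H)*3 = 18 + 3*H)
B(c) = -11 + 4*c (B(c) = -1 + (-10 + 4*c) = -11 + 4*c)
-821420/B(X(-22)) = -821420/(-11 + 4*(18 + 3*(-22))) = -821420/(-11 + 4*(18 - 66)) = -821420/(-11 + 4*(-48)) = -821420/(-11 - 192) = -821420/(-203) = -821420*(-1/203) = 821420/203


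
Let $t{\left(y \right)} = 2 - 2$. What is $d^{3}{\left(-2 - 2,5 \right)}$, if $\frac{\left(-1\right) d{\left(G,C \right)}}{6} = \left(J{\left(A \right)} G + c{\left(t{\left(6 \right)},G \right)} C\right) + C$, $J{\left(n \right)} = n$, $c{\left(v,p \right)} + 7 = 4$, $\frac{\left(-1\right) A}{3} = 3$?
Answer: $-3796416$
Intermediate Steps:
$t{\left(y \right)} = 0$ ($t{\left(y \right)} = 2 - 2 = 0$)
$A = -9$ ($A = \left(-3\right) 3 = -9$)
$c{\left(v,p \right)} = -3$ ($c{\left(v,p \right)} = -7 + 4 = -3$)
$d{\left(G,C \right)} = 12 C + 54 G$ ($d{\left(G,C \right)} = - 6 \left(\left(- 9 G - 3 C\right) + C\right) = - 6 \left(- 9 G - 2 C\right) = 12 C + 54 G$)
$d^{3}{\left(-2 - 2,5 \right)} = \left(12 \cdot 5 + 54 \left(-2 - 2\right)\right)^{3} = \left(60 + 54 \left(-2 - 2\right)\right)^{3} = \left(60 + 54 \left(-4\right)\right)^{3} = \left(60 - 216\right)^{3} = \left(-156\right)^{3} = -3796416$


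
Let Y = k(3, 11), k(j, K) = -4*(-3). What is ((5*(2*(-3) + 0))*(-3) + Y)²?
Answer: 10404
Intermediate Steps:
k(j, K) = 12
Y = 12
((5*(2*(-3) + 0))*(-3) + Y)² = ((5*(2*(-3) + 0))*(-3) + 12)² = ((5*(-6 + 0))*(-3) + 12)² = ((5*(-6))*(-3) + 12)² = (-30*(-3) + 12)² = (90 + 12)² = 102² = 10404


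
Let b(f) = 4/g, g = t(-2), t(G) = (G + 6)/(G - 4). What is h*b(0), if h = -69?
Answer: 414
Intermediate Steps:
t(G) = (6 + G)/(-4 + G)
g = -⅔ (g = (6 - 2)/(-4 - 2) = 4/(-6) = -⅙*4 = -⅔ ≈ -0.66667)
b(f) = -6 (b(f) = 4/(-⅔) = 4*(-3/2) = -6)
h*b(0) = -69*(-6) = 414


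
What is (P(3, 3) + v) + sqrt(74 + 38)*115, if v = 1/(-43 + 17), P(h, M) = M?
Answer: 77/26 + 460*sqrt(7) ≈ 1220.0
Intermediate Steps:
v = -1/26 (v = 1/(-26) = -1/26 ≈ -0.038462)
(P(3, 3) + v) + sqrt(74 + 38)*115 = (3 - 1/26) + sqrt(74 + 38)*115 = 77/26 + sqrt(112)*115 = 77/26 + (4*sqrt(7))*115 = 77/26 + 460*sqrt(7)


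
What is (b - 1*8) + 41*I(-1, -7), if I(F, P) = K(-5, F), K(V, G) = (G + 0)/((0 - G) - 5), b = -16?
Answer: -55/4 ≈ -13.750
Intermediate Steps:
K(V, G) = G/(-5 - G) (K(V, G) = G/(-G - 5) = G/(-5 - G))
I(F, P) = -F/(5 + F)
(b - 1*8) + 41*I(-1, -7) = (-16 - 1*8) + 41*(-1*(-1)/(5 - 1)) = (-16 - 8) + 41*(-1*(-1)/4) = -24 + 41*(-1*(-1)*¼) = -24 + 41*(¼) = -24 + 41/4 = -55/4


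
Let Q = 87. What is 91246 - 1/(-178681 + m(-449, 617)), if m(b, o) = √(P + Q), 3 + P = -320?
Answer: 2913201917304943/31926899997 + 2*I*√59/31926899997 ≈ 91246.0 + 4.8117e-10*I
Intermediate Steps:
P = -323 (P = -3 - 320 = -323)
m(b, o) = 2*I*√59 (m(b, o) = √(-323 + 87) = √(-236) = 2*I*√59)
91246 - 1/(-178681 + m(-449, 617)) = 91246 - 1/(-178681 + 2*I*√59)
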